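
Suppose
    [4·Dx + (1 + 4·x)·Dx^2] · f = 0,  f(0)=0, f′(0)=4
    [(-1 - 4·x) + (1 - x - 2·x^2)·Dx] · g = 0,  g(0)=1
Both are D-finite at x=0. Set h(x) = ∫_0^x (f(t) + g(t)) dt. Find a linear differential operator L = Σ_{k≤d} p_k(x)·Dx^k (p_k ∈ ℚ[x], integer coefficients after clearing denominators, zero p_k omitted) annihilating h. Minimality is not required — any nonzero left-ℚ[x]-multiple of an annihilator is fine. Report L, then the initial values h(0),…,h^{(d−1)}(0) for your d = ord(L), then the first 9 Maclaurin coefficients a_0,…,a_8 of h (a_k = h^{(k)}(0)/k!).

L = (-156 - 624·x - 1440·x^2 - 768·x^3 - 768·x^4)·Dx^2 + (1 - 160·x - 1064·x^2 - 1952·x^3 - 1600·x^4 - 1280·x^5)·Dx^3 + (5 + 39·x + 66·x^2 - 80·x^3 - 240·x^4 - 384·x^5 - 256·x^6)·Dx^4  (order 4).
h: a_k = 0, 1, 5/2, -5/3, 79/12, -53/5, 1129/30, -1919/21, 16979/56, …
ICs: h(0) = 0, h′(0) = 1, h′′(0) = 5, h′′′(0) = -10.

f: a_k = 0, 4, -8, 64/3, -64, 1024/5, -2048/3, 16384/7, -8192, …
g: a_k = 1, 1, 3, 5, 11, 21, 43, 85, 171, …
Weyl lclm of L_f,L_g ⇒ L₀ (ord ≤ 3).
∫: right-multiply L₀ by Dx.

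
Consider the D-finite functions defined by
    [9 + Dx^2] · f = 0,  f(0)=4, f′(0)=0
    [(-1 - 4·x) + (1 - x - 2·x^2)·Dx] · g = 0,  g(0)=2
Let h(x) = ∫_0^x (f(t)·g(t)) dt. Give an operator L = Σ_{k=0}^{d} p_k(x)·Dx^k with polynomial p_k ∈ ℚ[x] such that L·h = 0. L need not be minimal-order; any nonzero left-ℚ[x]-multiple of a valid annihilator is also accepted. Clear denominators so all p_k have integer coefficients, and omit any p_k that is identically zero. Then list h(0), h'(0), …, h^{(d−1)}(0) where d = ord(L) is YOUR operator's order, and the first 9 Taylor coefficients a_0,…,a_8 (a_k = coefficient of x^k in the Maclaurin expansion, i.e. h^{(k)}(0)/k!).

f: a_k = 4, 0, -18, 0, 27/2, 0, -81/20, 0, 729/1120, …
g: a_k = 2, 2, 6, 10, 22, 42, 86, 170, 342, …
h₀=f·g: eliminate ⇒ L₀, order ≤ 2·1.
h=∫₀ˣh₀: take L = L₀·Dx.
L = (-5 + 9·x + 18·x^2)·Dx + (2 + 8·x)·Dx^2 + (-1 + x + 2·x^2)·Dx^3  (order 3).
h: a_k = 0, 8, 4, -4, 1, 7/5, 5/2, 209/70, 509/80, …
ICs: h(0) = 0, h′(0) = 8, h′′(0) = 8.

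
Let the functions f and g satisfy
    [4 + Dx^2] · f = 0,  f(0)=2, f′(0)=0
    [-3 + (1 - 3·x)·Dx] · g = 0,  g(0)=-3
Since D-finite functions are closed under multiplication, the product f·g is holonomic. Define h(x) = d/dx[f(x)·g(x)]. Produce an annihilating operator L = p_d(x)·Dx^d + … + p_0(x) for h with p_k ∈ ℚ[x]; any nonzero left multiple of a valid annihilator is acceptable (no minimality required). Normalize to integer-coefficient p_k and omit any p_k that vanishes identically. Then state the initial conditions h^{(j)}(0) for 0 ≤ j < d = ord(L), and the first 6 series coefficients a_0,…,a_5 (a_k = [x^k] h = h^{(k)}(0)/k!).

f: a_k = 2, 0, -4, 0, 4/3, 0, …
g: a_k = -3, -9, -27, -81, -243, -729, …
Sym-product of L_f,L_g gives L₀ (≤ ord 2).
h=h₀': d/dx-closure on L₀ ⇒ L.
L = (-14 - 24·x + 36·x^2) + (-6 + 18·x)·Dx + (1 - 6·x + 9·x^2)·Dx^2  (order 2).
h: a_k = -18, -84, -378, -1528, -5730, -103124/5, …
ICs: h(0) = -18, h′(0) = -84.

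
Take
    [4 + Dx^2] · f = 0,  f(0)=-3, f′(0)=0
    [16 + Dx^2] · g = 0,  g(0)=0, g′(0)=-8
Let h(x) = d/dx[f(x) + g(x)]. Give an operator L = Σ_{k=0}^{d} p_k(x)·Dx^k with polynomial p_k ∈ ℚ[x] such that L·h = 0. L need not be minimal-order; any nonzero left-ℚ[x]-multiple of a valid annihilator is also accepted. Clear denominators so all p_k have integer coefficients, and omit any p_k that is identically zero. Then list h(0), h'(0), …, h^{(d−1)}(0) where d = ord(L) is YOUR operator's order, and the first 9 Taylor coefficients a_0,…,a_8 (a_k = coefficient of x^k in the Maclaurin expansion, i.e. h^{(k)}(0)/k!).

f: a_k = -3, 0, 6, 0, -2, 0, 4/15, 0, -2/105, …
g: a_k = 0, -8, 0, 64/3, 0, -256/15, 0, 2048/315, 0, …
Weyl lclm of L_f,L_g ⇒ L₀ (ord ≤ 4).
Differentiate: ansatz ord ≤ ord L₀ ⇒ L.
L = 64 + 20·Dx^2 + Dx^4  (order 4).
h: a_k = -8, 12, 64, -8, -256/3, 8/5, 2048/45, -16/105, -4096/315, …
ICs: h(0) = -8, h′(0) = 12, h′′(0) = 128, h′′′(0) = -48.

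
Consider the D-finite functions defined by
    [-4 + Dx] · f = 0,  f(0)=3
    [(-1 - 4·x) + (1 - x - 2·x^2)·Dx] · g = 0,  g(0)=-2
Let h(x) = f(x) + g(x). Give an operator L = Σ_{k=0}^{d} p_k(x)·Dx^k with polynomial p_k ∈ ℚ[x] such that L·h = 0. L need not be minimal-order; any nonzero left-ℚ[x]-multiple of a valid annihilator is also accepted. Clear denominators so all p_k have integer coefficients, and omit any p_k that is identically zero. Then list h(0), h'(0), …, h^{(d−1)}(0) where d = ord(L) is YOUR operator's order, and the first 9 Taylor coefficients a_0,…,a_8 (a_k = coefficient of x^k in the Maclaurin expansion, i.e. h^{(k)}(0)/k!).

L = (8 + 192·x^2 + 128·x^3) + (10 - 44·x - 72·x^2 + 64·x^3 + 64·x^4)·Dx + (-3 + 11·x + 6·x^2 - 24·x^3 - 16·x^4)·Dx^2  (order 2).
h: a_k = 1, 10, 18, 22, 10, -82/5, -1034/15, -16826/105, -35398/105, …
ICs: h(0) = 1, h′(0) = 10.

f: a_k = 3, 12, 24, 32, 32, 128/5, 256/15, 1024/105, 512/105, …
g: a_k = -2, -2, -6, -10, -22, -42, -86, -170, -342, …
L₀ := lclm(L_f,L_g); ord L₀ ≤ 1+1.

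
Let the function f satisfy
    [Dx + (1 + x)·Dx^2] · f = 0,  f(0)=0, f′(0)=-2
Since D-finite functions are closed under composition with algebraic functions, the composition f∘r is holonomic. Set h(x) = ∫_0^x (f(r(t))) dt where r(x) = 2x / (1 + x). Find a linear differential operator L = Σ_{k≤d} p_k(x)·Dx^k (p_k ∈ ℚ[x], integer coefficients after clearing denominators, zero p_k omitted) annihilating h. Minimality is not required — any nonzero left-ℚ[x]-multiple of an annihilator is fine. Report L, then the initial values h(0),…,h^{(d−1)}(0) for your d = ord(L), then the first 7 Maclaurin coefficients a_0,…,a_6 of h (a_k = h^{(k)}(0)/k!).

f: a_k = 0, -2, 1, -2/3, 1/2, -2/5, 1/3, …
f∘r: x↦r, Dx↦Dx/r' in L_f ⇒ L₀.
Integrate: L := L₀·Dx.
L = (4 + 6·x)·Dx^2 + (1 + 4·x + 3·x^2)·Dx^3  (order 3).
h: a_k = 0, 0, -2, 8/3, -13/3, 8, -242/15, …
ICs: h(0) = 0, h′(0) = 0, h′′(0) = -4.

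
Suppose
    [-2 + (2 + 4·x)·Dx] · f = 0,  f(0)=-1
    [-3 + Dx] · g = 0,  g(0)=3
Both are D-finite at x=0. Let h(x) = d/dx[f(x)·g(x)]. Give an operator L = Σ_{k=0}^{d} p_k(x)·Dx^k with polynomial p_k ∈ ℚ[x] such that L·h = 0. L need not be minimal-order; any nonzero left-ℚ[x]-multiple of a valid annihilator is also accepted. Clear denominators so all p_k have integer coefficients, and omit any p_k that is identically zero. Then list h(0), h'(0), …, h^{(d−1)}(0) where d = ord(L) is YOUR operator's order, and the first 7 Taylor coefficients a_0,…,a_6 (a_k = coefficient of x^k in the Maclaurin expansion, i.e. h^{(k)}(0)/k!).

f: a_k = -1, -1, 1/2, -1/2, 5/8, -7/8, 21/16, …
g: a_k = 3, 9, 27/2, 27/2, 81/8, 243/40, 243/80, …
L₀ := L_f ⊗_s L_g (sym. prod.), ord ≤ 1.
h=h₀': d/dx-closure on L₀ ⇒ L.
L = (7 + 24·x + 18·x^2) + (-2 - 7·x - 6·x^2)·Dx  (order 1).
h: a_k = -12, -42, -72, -78, -66, -189/5, -144/5, …
ICs: h(0) = -12.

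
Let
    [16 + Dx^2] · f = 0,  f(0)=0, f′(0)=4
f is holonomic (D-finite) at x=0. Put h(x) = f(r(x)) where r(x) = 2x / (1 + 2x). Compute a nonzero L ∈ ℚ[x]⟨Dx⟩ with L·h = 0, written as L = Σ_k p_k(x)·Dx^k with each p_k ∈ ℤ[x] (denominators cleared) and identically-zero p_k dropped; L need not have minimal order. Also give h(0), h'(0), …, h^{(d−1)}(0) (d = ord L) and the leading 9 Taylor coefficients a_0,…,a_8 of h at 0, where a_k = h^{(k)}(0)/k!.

L = 64 + (4 + 24·x + 48·x^2 + 32·x^3)·Dx + (1 + 8·x + 24·x^2 + 32·x^3 + 16·x^4)·Dx^2  (order 2).
h: a_k = 0, 8, -16, -160/3, 448, -24704/15, 3840, -1260032/315, -644096/45, …
ICs: h(0) = 0, h′(0) = 8.

f: a_k = 0, 4, 0, -32/3, 0, 128/15, 0, -1024/315, 0, …
L₀ from L_f via x↦r, Dx↦r'^{-1}Dx.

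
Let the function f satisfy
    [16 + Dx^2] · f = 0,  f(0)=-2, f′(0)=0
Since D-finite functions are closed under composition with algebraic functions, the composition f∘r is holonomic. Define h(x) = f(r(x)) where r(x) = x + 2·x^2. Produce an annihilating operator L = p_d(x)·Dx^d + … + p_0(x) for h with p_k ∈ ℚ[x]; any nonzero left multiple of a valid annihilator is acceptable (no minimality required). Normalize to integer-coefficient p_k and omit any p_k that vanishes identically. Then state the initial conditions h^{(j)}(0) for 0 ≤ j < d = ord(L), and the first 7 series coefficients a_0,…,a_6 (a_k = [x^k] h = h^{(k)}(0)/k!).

f: a_k = -2, 0, 16, 0, -64/3, 0, 512/45, …
h₀=f(r): pull back L_f along r ⇒ L₀.
L = (16 + 192·x + 768·x^2 + 1024·x^3) - 4·Dx + (1 + 4·x)·Dx^2  (order 2).
h: a_k = -2, 0, 16, 64, 128/3, -512/3, -22528/45, …
ICs: h(0) = -2, h′(0) = 0.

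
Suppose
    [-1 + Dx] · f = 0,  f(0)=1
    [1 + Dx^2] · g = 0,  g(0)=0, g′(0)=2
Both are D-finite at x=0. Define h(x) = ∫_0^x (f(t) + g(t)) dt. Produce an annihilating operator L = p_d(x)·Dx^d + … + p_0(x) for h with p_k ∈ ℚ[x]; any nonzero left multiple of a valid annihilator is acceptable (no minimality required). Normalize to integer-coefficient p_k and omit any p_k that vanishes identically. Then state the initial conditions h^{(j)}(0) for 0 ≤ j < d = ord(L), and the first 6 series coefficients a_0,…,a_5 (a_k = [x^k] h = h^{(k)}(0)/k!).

f: a_k = 1, 1, 1/2, 1/6, 1/24, 1/120, …
g: a_k = 0, 2, 0, -1/3, 0, 1/60, …
L₀ := lclm(L_f,L_g); ord L₀ ≤ 1+2.
h=∫h₀ ⇒ L = L₀·Dx.
L = -Dx + Dx^2 - Dx^3 + Dx^4  (order 4).
h: a_k = 0, 1, 3/2, 1/6, -1/24, 1/120, …
ICs: h(0) = 0, h′(0) = 1, h′′(0) = 3, h′′′(0) = 1.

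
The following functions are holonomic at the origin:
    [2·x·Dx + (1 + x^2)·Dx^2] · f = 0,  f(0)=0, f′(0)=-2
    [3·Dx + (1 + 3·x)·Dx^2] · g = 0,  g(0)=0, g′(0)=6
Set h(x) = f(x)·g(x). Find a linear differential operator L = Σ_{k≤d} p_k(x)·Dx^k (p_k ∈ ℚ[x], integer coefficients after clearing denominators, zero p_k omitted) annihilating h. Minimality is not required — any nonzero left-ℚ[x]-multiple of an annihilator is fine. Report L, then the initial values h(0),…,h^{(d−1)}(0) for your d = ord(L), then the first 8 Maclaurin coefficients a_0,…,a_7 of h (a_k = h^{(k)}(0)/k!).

L = (264 + 1260·x + 1008·x^2 + 3420·x^3 + 3240·x^4 + 4212·x^5 + 324·x^7)·Dx + (178 + 660·x + 3828·x^2 + 7308·x^3 + 12960·x^4 + 10044·x^5 + 11340·x^6 + 324·x^7 + 1134·x^8)·Dx^2 + (132 + 608·x + 1728·x^2 + 4568·x^3 + 6456·x^4 + 8856·x^5 + 5184·x^6 + 5544·x^7 + 324·x^8 + 648·x^9)·Dx^3 + (13 + 102·x + 341·x^2 + 744·x^3 + 1138·x^4 + 1236·x^5 + 1386·x^6 + 648·x^7 + 657·x^8 + 54·x^9 + 81·x^10)·Dx^4  (order 4).
h: a_k = 0, 0, -12, 18, -32, 75, -924/5, 2313/5, …
ICs: h(0) = 0, h′(0) = 0, h′′(0) = -24, h′′′(0) = 108.

f: a_k = 0, -2, 0, 2/3, 0, -2/5, 0, 2/7, …
g: a_k = 0, 6, -9, 18, -81/2, 486/5, -243, 4374/7, …
Product ⇒ symmetric product L₀, ord ≤ 4.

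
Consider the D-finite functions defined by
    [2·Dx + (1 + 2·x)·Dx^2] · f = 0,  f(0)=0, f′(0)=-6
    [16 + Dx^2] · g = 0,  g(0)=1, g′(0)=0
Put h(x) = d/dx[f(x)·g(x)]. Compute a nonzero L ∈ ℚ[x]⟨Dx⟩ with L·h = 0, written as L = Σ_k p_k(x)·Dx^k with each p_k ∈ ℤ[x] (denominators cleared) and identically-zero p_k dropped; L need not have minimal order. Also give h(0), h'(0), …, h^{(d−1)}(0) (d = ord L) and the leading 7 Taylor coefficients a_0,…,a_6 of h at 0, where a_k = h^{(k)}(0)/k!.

f: a_k = 0, -6, 6, -8, 12, -96/5, 32, …
g: a_k = 1, 0, -8, 0, 32/3, 0, -256/45, …
Product ⇒ symmetric product L₀, ord ≤ 4.
h₀' ⇒ L via d/dx closure of L₀.
L = (-896 + 28672·x + 282624·x^2 + 1032192·x^3 + 1826816·x^4 + 1572864·x^5 + 524288·x^6) + (576 + 12416·x + 66560·x^2 + 153600·x^3 + 163840·x^4 + 65536·x^5)·Dx + (280 + 6592·x + 44480·x^2 + 141312·x^3 + 234496·x^4 + 196608·x^5 + 65536·x^6)·Dx^2 + (36 + 776·x + 4160·x^2 + 9600·x^3 + 10240·x^4 + 4096·x^5)·Dx^3 + (21 + 300·x + 1676·x^2 + 4800·x^3 + 7520·x^4 + 6144·x^5 + 2048·x^6)·Dx^4  (order 4).
h: a_k = -6, 12, 120, -144, -96, 0, 1664/5, …
ICs: h(0) = -6, h′(0) = 12, h′′(0) = 240, h′′′(0) = -864.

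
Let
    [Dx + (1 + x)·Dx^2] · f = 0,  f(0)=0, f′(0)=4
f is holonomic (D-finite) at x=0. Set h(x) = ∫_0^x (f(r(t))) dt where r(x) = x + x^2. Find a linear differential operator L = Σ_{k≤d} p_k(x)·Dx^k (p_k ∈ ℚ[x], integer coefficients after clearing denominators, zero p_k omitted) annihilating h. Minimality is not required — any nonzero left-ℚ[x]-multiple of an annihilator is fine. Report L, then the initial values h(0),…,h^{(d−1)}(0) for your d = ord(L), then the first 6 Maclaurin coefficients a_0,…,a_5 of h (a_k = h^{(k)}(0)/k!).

L = (-1 + 2·x + 2·x^2)·Dx^2 + (1 + 3·x + 3·x^2 + 2·x^3)·Dx^3  (order 3).
h: a_k = 0, 0, 2, 2/3, -2/3, 1/5, …
ICs: h(0) = 0, h′(0) = 0, h′′(0) = 4.

f: a_k = 0, 4, -2, 4/3, -1, 4/5, …
f∘r: x↦r, Dx↦Dx/r' in L_f ⇒ L₀.
∫: right-multiply L₀ by Dx.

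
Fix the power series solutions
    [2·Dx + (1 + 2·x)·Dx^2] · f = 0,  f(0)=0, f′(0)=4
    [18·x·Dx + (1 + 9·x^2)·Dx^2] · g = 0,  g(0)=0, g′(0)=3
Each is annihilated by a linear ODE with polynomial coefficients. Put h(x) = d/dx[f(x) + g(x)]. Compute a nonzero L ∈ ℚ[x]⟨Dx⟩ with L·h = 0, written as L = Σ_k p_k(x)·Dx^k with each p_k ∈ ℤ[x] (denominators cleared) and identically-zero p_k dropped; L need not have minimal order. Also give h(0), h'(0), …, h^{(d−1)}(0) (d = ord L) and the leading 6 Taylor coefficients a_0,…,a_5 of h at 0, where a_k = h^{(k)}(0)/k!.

L = (-18 - 108·x + 486·x^2 + 324·x^3) + (-13 - 36·x + 135·x^2 + 972·x^3 + 648·x^4)·Dx + (-1 + 7·x + 18·x^2 + 81·x^3 + 243·x^4 + 162·x^5)·Dx^2  (order 2).
h: a_k = 7, -8, -11, -32, 307, -128, …
ICs: h(0) = 7, h′(0) = -8.

f: a_k = 0, 4, -4, 16/3, -8, 64/5, …
g: a_k = 0, 3, 0, -9, 0, 243/5, …
Sum ⇒ L₀ = lclm(L_f,L_g) in ℚ(x)⟨Dx⟩.
h₀' ⇒ L via d/dx closure of L₀.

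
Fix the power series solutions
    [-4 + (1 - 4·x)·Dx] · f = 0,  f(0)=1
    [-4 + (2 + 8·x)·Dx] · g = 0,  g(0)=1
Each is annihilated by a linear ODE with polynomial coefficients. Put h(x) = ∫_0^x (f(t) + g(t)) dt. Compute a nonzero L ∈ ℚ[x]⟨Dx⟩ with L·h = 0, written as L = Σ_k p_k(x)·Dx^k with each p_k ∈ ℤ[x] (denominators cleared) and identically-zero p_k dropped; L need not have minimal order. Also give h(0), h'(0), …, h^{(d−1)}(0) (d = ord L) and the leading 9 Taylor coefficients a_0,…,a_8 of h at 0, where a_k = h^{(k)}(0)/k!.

f: a_k = 1, 4, 16, 64, 256, 1024, 4096, 16384, 65536, …
g: a_k = 1, 2, -2, 4, -10, 28, -84, 264, -858, …
h₀=f+g: left-lcm gives L₀, ord ≤ 2.
∫: right-multiply L₀ by Dx.
L = (-40 - 96·x)·Dx + (18 + 112·x + 288·x^2)·Dx^2 + (-1 - 12·x + 16·x^2 + 192·x^3)·Dx^3  (order 3).
h: a_k = 0, 2, 3, 14/3, 17, 246/5, 526/3, 4012/7, 2081, …
ICs: h(0) = 0, h′(0) = 2, h′′(0) = 6.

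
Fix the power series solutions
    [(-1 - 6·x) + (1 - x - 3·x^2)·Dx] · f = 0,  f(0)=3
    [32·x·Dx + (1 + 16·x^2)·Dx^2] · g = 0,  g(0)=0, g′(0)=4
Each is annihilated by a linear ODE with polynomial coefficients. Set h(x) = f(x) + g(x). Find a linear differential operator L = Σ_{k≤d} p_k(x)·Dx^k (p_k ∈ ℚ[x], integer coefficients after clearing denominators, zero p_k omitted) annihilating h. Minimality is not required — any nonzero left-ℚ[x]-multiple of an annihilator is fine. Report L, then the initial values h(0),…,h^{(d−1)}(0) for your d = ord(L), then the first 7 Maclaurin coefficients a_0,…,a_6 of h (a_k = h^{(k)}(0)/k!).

L = (-128 + 512·x + 10560·x^2 + 25344·x^3 + 95904·x^4 + 41472·x^6)·Dx + (37 + 208·x - 206·x^2 + 1476·x^3 + 24336·x^4 + 66528·x^5 + 6912·x^6 + 41472·x^7)·Dx^2 + (-4 - 21·x - 198·x^2 - 90·x^3 - 1775·x^4 + 4080·x^5 + 6336·x^6 + 2304·x^7 + 6912·x^8)·Dx^3  (order 3).
h: a_k = 3, 7, 12, -1/3, 57, 1624/5, 291, …
ICs: h(0) = 3, h′(0) = 7, h′′(0) = 24.

f: a_k = 3, 3, 12, 21, 57, 120, 291, …
g: a_k = 0, 4, 0, -64/3, 0, 1024/5, 0, …
L₀ := lclm(L_f,L_g); ord L₀ ≤ 1+2.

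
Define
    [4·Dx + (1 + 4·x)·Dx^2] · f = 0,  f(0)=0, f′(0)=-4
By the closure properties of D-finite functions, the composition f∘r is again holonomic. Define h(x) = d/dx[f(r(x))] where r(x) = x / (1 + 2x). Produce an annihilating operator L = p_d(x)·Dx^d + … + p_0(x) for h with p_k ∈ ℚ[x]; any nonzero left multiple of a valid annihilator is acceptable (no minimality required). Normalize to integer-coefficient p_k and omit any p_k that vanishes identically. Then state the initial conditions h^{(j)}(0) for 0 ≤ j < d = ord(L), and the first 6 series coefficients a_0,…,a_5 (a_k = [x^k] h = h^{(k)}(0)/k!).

f: a_k = 0, -4, 8, -64/3, 64, -1024/5, …
f∘r: x↦r, Dx↦Dx/r' in L_f ⇒ L₀.
h=h₀': d/dx-closure on L₀ ⇒ L.
L = (8 + 24·x) + (1 + 8·x + 12·x^2)·Dx  (order 1).
h: a_k = -4, 32, -208, 1280, -7744, 46592, …
ICs: h(0) = -4.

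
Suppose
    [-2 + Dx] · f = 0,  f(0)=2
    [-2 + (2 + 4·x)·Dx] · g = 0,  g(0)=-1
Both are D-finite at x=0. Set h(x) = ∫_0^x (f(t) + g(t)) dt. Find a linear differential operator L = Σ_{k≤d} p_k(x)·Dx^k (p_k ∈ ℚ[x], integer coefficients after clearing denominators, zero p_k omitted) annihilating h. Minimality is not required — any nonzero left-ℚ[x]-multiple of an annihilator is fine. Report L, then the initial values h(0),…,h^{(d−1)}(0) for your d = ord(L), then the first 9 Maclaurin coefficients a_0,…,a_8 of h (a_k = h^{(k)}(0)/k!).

f: a_k = 2, 4, 4, 8/3, 4/3, 8/15, 8/45, 16/315, 4/315, …
g: a_k = -1, -1, 1/2, -1/2, 5/8, -7/8, 21/16, -33/16, 429/128, …
f+g: L₀ = lclm(L_f,L_g), ord ≤ 1+1.
∫: right-multiply L₀ by Dx.
L = (6 + 8·x)·Dx + (-5 - 16·x - 16·x^2)·Dx^2 + (1 + 6·x + 8·x^2)·Dx^3  (order 3).
h: a_k = 0, 1, 3/2, 3/2, 13/24, 47/120, -41/720, 1073/5040, -10139/40320, …
ICs: h(0) = 0, h′(0) = 1, h′′(0) = 3.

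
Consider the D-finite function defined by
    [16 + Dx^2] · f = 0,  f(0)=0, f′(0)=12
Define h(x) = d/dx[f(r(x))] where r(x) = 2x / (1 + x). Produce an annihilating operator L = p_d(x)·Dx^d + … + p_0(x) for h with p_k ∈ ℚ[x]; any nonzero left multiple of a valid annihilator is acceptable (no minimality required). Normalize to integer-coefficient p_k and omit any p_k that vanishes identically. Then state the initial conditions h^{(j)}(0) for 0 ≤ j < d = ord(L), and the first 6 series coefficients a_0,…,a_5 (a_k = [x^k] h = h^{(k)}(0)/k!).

L = (70 + 12·x + 6·x^2) + (6 + 18·x + 18·x^2 + 6·x^3)·Dx + (1 + 4·x + 6·x^2 + 4·x^3 + x^4)·Dx^2  (order 2).
h: a_k = 24, -48, -696, 2976, -3464, -9360, …
ICs: h(0) = 24, h′(0) = -48.

f: a_k = 0, 12, 0, -32, 0, 128/5, …
Substitute x→r, Dx→(1/r')Dx; clear ⇒ L₀.
h=h₀': d/dx-closure on L₀ ⇒ L.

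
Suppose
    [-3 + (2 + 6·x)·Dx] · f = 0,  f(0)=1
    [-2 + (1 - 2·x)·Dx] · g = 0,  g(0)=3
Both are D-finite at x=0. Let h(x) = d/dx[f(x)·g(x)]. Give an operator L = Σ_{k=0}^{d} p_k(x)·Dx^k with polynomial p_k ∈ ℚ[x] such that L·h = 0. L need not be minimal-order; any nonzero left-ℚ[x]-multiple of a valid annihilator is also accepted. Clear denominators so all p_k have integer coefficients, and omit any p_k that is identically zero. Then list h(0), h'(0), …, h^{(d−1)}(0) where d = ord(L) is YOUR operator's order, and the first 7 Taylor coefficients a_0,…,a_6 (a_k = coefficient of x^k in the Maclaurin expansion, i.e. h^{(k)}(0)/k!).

L = (47 + 252·x + 108·x^2) + (-14 - 26·x + 72·x^2 + 72·x^3)·Dx  (order 1).
h: a_k = 21/2, 141/4, 1935/16, 9105/32, 207615/256, 858771/512, 9530787/2048, …
ICs: h(0) = 21/2.

f: a_k = 1, 3/2, -9/8, 27/16, -405/128, 1701/256, -15309/1024, …
g: a_k = 3, 6, 12, 24, 48, 96, 192, …
Sym-product of L_f,L_g gives L₀ (≤ ord 1).
h₀' ⇒ L via d/dx closure of L₀.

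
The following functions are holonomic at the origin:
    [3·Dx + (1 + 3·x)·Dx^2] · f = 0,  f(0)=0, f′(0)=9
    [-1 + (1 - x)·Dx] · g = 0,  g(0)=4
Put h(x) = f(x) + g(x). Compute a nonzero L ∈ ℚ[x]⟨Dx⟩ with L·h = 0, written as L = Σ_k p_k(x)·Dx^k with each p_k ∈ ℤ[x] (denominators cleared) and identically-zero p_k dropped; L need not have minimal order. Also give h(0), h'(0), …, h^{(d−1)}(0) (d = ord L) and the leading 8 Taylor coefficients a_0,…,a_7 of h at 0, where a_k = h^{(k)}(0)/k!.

L = (-54 - 18·x)·Dx + (12 - 72·x - 36·x^2)·Dx^2 + (5 + 13·x - 9·x^2 - 9·x^3)·Dx^3  (order 3).
h: a_k = 4, 13, -19/2, 31, -227/4, 749/5, -721/2, 6589/7, …
ICs: h(0) = 4, h′(0) = 13, h′′(0) = -19.

f: a_k = 0, 9, -27/2, 27, -243/4, 729/5, -729/2, 6561/7, …
g: a_k = 4, 4, 4, 4, 4, 4, 4, 4, …
Sum ⇒ L₀ = lclm(L_f,L_g) in ℚ(x)⟨Dx⟩.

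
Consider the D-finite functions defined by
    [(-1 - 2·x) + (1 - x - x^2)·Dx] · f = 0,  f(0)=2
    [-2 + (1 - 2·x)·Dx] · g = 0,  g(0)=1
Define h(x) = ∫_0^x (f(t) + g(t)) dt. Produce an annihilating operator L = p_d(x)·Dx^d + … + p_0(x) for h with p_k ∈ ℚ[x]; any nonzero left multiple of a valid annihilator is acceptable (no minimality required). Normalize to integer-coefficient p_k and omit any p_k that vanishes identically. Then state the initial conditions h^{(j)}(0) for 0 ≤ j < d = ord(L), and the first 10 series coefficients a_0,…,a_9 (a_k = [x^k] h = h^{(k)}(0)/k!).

L = (-12·x + 12·x^2 - 8·x^3)·Dx + (4 - 6·x - 6·x^2 + 16·x^3 - 16·x^4)·Dx^2 + (-1 + 5·x - 9·x^2 + 6·x^3 + 2·x^4 - 4·x^5)·Dx^3  (order 3).
h: a_k = 0, 3, 2, 8/3, 7/2, 26/5, 8, 90/7, 85/4, 36, …
ICs: h(0) = 0, h′(0) = 3, h′′(0) = 4.

f: a_k = 2, 2, 4, 6, 10, 16, 26, 42, 68, 110, …
g: a_k = 1, 2, 4, 8, 16, 32, 64, 128, 256, 512, …
Weyl lclm of L_f,L_g ⇒ L₀ (ord ≤ 2).
h=∫₀ˣh₀: take L = L₀·Dx.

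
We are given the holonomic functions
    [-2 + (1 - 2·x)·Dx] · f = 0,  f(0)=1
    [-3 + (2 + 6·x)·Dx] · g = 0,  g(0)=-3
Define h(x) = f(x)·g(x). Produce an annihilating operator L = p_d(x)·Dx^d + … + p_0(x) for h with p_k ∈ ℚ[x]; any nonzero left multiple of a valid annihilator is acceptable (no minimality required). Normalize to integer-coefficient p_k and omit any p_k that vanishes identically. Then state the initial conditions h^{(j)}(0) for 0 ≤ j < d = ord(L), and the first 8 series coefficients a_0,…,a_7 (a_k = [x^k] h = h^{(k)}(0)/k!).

f: a_k = 1, 2, 4, 8, 16, 32, 64, 128, …
g: a_k = -3, -9/2, 27/8, -81/16, 1215/128, -5103/256, 45927/1024, -216513/2048, …
h₀=f·g: eliminate ⇒ L₀, order ≤ 1·1.
L = (7 + 6·x) + (-2 - 2·x + 12·x^2)·Dx  (order 1).
h: a_k = -3, -21/2, -141/8, -645/16, -9105/128, -41523/256, -286257/1024, -1361541/2048, …
ICs: h(0) = -3.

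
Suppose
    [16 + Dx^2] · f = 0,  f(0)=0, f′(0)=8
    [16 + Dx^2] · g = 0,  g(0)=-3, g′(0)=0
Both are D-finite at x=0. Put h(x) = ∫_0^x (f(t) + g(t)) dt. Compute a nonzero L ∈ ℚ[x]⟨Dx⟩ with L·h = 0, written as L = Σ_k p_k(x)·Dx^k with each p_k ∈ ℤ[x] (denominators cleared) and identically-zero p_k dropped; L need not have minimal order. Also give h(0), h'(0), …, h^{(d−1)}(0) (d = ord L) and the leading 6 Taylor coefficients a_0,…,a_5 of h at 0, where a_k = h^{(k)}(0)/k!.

L = 16·Dx + Dx^3  (order 3).
h: a_k = 0, -3, 4, 8, -16/3, -32/5, …
ICs: h(0) = 0, h′(0) = -3, h′′(0) = 8.

f: a_k = 0, 8, 0, -64/3, 0, 256/15, …
g: a_k = -3, 0, 24, 0, -32, 0, …
Weyl lclm of L_f,L_g ⇒ L₀ (ord ≤ 4).
h=∫₀ˣh₀: take L = L₀·Dx.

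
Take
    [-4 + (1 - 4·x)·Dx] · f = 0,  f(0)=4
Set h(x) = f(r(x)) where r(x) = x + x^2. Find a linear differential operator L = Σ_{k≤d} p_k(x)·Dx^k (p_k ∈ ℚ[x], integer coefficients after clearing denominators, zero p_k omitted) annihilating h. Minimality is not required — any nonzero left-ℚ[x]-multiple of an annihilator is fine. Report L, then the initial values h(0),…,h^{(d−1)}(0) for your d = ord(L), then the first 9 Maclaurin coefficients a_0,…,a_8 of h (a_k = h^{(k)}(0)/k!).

f: a_k = 4, 16, 64, 256, 1024, 4096, 16384, 65536, 262144, …
Change of var in L_f (x↦r) gives L₀.
L = (4 + 8·x) + (-1 + 4·x + 4·x^2)·Dx  (order 1).
h: a_k = 4, 16, 80, 384, 1856, 8960, 43264, 208896, 1008640, …
ICs: h(0) = 4.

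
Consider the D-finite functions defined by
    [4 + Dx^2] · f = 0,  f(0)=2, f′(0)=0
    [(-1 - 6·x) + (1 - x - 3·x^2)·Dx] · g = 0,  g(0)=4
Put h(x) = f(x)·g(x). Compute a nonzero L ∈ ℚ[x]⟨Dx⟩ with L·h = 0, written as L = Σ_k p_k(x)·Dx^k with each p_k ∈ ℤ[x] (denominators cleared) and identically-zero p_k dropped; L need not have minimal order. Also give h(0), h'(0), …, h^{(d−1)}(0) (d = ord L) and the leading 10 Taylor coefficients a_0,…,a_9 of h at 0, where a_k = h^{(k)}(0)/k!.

f: a_k = 2, 0, -4, 0, 4/3, 0, -8/45, 0, 4/315, 0, …
g: a_k = 4, 4, 16, 28, 76, 160, 388, 868, 2032, 4636, …
L₀ := L_f ⊗_s L_g (sym. prod.), ord ≤ 2.
L = (2 + 4·x + 12·x^2) + (2 + 12·x)·Dx + (-1 + x + 3·x^2)·Dx^2  (order 2).
h: a_k = 8, 8, 16, 40, 280/3, 640/3, 22168/45, 50968/45, 164464/63, 1892648/315, …
ICs: h(0) = 8, h′(0) = 8.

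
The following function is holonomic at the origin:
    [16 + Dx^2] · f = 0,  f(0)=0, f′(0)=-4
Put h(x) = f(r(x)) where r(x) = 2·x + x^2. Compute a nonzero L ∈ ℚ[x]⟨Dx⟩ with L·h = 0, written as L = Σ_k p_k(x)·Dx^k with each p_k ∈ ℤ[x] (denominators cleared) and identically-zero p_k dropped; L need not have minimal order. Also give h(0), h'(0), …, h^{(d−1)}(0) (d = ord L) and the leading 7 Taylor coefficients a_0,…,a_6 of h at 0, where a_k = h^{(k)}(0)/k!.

f: a_k = 0, -4, 0, 32/3, 0, -128/15, 0, …
f∘r: x↦r, Dx↦Dx/r' in L_f ⇒ L₀.
L = (64 + 192·x + 192·x^2 + 64·x^3) - Dx + (1 + x)·Dx^2  (order 2).
h: a_k = 0, -8, -4, 256/3, 128, -3136/15, -672, …
ICs: h(0) = 0, h′(0) = -8.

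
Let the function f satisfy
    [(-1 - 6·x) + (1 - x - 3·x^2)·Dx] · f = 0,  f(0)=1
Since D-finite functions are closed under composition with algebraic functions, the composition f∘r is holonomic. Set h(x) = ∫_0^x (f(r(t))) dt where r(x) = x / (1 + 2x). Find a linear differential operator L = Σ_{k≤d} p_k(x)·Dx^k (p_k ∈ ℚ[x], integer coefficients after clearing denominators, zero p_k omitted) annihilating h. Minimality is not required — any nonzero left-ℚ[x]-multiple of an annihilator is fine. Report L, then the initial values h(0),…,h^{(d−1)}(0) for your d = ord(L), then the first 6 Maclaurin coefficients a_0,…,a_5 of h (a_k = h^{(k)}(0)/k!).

L = (1 + 8·x)·Dx + (-1 - 5·x - 5·x^2 + 2·x^3)·Dx^2  (order 2).
h: a_k = 0, 1, 1/2, 2/3, -5/4, 17/5, …
ICs: h(0) = 0, h′(0) = 1.

f: a_k = 1, 1, 4, 7, 19, 40, …
L₀ from L_f via x↦r, Dx↦r'^{-1}Dx.
h=∫h₀ ⇒ L = L₀·Dx.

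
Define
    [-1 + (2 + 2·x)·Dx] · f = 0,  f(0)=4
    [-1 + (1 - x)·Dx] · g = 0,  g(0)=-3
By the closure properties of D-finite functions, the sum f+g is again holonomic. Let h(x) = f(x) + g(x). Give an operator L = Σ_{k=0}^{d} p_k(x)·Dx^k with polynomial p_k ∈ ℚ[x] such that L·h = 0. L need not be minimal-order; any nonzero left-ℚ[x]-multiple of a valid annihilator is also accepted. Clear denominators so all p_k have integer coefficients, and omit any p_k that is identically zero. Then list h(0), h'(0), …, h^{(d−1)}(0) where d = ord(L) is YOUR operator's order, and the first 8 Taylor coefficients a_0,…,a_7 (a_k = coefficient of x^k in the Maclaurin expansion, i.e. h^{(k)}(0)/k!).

f: a_k = 4, 2, -1/2, 1/4, -5/32, 7/64, -21/256, 33/512, …
g: a_k = -3, -3, -3, -3, -3, -3, -3, -3, …
f+g: L₀ = lclm(L_f,L_g), ord ≤ 1+1.
L = (5 + 3·x) + (-9 - 14·x - 9·x^2)·Dx + (2 + 6·x - 2·x^2 - 6·x^3)·Dx^2  (order 2).
h: a_k = 1, -1, -7/2, -11/4, -101/32, -185/64, -789/256, -1503/512, …
ICs: h(0) = 1, h′(0) = -1.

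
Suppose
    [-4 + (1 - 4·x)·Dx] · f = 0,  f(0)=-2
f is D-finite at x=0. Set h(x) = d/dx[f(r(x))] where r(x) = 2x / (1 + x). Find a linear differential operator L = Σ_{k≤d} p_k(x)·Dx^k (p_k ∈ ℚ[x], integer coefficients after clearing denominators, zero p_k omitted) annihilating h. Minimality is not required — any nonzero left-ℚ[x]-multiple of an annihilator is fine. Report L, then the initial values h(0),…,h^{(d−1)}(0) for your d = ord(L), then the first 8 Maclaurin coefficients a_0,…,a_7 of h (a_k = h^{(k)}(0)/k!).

L = 14 + (-1 + 7·x)·Dx  (order 1).
h: a_k = -16, -224, -2352, -21952, -192080, -1613472, -13176688, -105413504, …
ICs: h(0) = -16.

f: a_k = -2, -8, -32, -128, -512, -2048, -8192, -32768, …
L₀ from L_f via x↦r, Dx↦r'^{-1}Dx.
Differentiate: ansatz ord ≤ ord L₀ ⇒ L.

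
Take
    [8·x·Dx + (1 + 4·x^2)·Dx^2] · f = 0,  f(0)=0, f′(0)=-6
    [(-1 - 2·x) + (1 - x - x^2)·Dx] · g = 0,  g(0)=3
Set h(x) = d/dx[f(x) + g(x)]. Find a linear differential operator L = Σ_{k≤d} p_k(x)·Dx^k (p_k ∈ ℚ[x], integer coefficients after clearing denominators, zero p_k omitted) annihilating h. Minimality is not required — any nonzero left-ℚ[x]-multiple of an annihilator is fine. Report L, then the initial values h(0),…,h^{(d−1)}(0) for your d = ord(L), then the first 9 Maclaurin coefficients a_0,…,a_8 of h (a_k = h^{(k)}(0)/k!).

L = (16 - 64·x - 400·x^2 - 576·x^3 - 696·x^4 - 96·x^6) + (-13 - 24·x - 22·x^2 - 204·x^3 - 548·x^4 - 488·x^5 - 48·x^6 - 96·x^7)·Dx + (2 + 5·x + 14·x^2 - 2·x^3 + 13·x^4 - 92·x^5 - 48·x^6 - 16·x^7 - 16·x^8)·Dx^2  (order 2).
h: a_k = -3, 12, 51, 60, 24, 234, 825, 816, -51, …
ICs: h(0) = -3, h′(0) = 12.

f: a_k = 0, -6, 0, 8, 0, -96/5, 0, 384/7, 0, …
g: a_k = 3, 3, 6, 9, 15, 24, 39, 63, 102, …
f+g: L₀ = lclm(L_f,L_g), ord ≤ 2+1.
Derive L from L₀ (diff closure).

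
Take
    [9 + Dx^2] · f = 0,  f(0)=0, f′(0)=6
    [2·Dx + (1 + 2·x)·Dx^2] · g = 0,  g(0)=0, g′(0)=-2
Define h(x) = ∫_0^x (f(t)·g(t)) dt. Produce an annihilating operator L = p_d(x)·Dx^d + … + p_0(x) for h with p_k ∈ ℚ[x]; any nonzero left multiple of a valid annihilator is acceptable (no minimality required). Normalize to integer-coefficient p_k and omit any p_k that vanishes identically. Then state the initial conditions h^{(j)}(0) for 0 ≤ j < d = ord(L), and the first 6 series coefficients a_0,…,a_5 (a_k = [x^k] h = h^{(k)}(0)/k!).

f: a_k = 0, 6, 0, -9, 0, 81/20, …
g: a_k = 0, -2, 2, -8/3, 4, -32/5, …
Sym-product of L_f,L_g gives L₀ (≤ ord 4).
Integrate: L := L₀·Dx.
L = (63 + 1053·x + 3969·x^2 + 5832·x^3 + 2916·x^4)·Dx + (63 + 450·x + 972·x^2 + 648·x^3)·Dx^2 + (25 + 270·x + 918·x^2 + 1296·x^3 + 648·x^4)·Dx^3 + (7 + 50·x + 108·x^2 + 72·x^3)·Dx^4 + (2 + 17·x + 53·x^2 + 72·x^3 + 36·x^4)·Dx^5  (order 5).
h: a_k = 0, 0, 0, -4, 3, 2/5, …
ICs: h(0) = 0, h′(0) = 0, h′′(0) = 0, h′′′(0) = -24, h′′′′(0) = 72.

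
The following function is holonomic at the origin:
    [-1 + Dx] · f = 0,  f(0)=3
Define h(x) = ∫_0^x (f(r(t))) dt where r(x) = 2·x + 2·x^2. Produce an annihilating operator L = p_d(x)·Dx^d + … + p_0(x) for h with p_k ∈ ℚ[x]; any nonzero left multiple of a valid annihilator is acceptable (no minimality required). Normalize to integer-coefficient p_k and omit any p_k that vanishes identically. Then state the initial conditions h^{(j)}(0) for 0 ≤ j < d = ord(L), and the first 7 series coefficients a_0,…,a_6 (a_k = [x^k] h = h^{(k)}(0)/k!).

L = (-2 - 4·x)·Dx + Dx^2  (order 2).
h: a_k = 0, 3, 3, 4, 4, 4, 52/15, …
ICs: h(0) = 0, h′(0) = 3.

f: a_k = 3, 3, 3/2, 1/2, 1/8, 1/40, 1/240, …
h₀=f(r): pull back L_f along r ⇒ L₀.
h=∫h₀ ⇒ L = L₀·Dx.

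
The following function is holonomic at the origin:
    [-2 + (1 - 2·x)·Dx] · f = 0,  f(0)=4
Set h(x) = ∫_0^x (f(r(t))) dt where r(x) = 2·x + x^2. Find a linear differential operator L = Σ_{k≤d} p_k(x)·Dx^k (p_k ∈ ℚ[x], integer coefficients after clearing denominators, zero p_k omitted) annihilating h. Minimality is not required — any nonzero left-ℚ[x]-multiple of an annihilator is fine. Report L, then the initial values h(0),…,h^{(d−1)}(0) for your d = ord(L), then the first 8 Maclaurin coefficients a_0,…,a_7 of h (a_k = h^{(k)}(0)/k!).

L = (4 + 4·x)·Dx + (-1 + 4·x + 2·x^2)·Dx^2  (order 2).
h: a_k = 0, 4, 8, 24, 80, 1424/5, 1056, 28192/7, …
ICs: h(0) = 0, h′(0) = 4.

f: a_k = 4, 8, 16, 32, 64, 128, 256, 512, …
f∘r: x↦r, Dx↦Dx/r' in L_f ⇒ L₀.
h=∫h₀ ⇒ L = L₀·Dx.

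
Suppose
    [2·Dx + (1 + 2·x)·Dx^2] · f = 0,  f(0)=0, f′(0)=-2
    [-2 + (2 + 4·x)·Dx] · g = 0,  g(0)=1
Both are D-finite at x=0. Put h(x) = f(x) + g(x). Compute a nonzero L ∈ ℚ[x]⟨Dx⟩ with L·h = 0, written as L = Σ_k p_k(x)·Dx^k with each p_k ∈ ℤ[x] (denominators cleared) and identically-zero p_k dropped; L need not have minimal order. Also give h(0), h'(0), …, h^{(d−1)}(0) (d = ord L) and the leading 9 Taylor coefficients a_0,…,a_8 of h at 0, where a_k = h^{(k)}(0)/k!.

L = 2·Dx + (5 + 10·x)·Dx^2 + (1 + 4·x + 4·x^2)·Dx^3  (order 3).
h: a_k = 1, -1, 3/2, -13/6, 27/8, -221/40, 449/48, -1817/112, 3667/128, …
ICs: h(0) = 1, h′(0) = -1, h′′(0) = 3.

f: a_k = 0, -2, 2, -8/3, 4, -32/5, 32/3, -128/7, 32, …
g: a_k = 1, 1, -1/2, 1/2, -5/8, 7/8, -21/16, 33/16, -429/128, …
h₀=f+g: left-lcm gives L₀, ord ≤ 3.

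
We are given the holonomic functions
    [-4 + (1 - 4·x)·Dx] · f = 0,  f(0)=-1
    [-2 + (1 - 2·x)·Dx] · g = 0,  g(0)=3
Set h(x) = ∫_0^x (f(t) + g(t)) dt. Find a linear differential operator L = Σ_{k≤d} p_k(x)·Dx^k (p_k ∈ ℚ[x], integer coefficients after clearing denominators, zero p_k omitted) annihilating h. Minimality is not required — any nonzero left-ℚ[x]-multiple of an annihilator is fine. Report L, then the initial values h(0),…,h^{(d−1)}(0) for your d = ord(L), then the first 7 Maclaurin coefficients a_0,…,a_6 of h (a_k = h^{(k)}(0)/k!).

L = -16·Dx + (12 - 32·x)·Dx^2 + (-1 + 6·x - 8·x^2)·Dx^3  (order 3).
h: a_k = 0, 2, 1, -4/3, -10, -208/5, -464/3, …
ICs: h(0) = 0, h′(0) = 2, h′′(0) = 2.

f: a_k = -1, -4, -16, -64, -256, -1024, -4096, …
g: a_k = 3, 6, 12, 24, 48, 96, 192, …
f+g: L₀ = lclm(L_f,L_g), ord ≤ 1+1.
Integrate: L := L₀·Dx.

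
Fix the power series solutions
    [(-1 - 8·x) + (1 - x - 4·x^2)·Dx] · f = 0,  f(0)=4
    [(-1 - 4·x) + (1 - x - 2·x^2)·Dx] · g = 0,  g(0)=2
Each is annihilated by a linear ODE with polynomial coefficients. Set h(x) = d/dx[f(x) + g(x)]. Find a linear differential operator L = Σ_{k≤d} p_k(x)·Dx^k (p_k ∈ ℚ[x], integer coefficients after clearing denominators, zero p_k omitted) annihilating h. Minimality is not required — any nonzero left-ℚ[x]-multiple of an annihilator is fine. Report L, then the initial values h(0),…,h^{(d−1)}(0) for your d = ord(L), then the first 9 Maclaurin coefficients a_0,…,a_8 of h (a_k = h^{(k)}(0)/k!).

f: a_k = 4, 4, 20, 36, 116, 260, 724, 1764, 4660, …
g: a_k = 2, 2, 6, 10, 22, 42, 86, 170, 342, …
L₀ := lclm(L_f,L_g); ord L₀ ≤ 1+1.
h₀' ⇒ L via d/dx closure of L₀.
L = (-6 - 336·x - 480·x^2 - 1824·x^3 - 3864·x^4 - 6528·x^5 + 2304·x^6) + (6 + 66·x + 156·x^2 + 168·x^3 + 162·x^4 - 3768·x^5 - 3456·x^6 + 1536·x^7)·Dx + (-1 + 2·x - 13·x^2 - 28·x^3 + 222·x^4 + 134·x^5 - 612·x^6 - 320·x^7 + 192·x^8)·Dx^2  (order 2).
h: a_k = 6, 52, 138, 552, 1510, 4860, 13538, 40016, 111582, …
ICs: h(0) = 6, h′(0) = 52.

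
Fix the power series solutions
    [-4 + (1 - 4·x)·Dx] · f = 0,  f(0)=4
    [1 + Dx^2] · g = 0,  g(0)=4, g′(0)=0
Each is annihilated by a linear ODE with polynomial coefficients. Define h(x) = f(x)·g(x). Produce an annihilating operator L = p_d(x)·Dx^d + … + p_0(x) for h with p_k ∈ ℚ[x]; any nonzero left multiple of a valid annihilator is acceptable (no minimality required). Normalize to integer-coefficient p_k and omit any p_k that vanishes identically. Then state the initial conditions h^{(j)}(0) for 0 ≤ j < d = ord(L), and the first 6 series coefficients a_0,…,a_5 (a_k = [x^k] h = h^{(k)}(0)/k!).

f: a_k = 4, 16, 64, 256, 1024, 4096, …
g: a_k = 4, 0, -2, 0, 1/6, 0, …
h₀=f·g: eliminate ⇒ L₀, order ≤ 1·2.
L = (-1 + 4·x) + 8·Dx + (-1 + 4·x)·Dx^2  (order 2).
h: a_k = 16, 64, 248, 992, 11906/3, 47624/3, …
ICs: h(0) = 16, h′(0) = 64.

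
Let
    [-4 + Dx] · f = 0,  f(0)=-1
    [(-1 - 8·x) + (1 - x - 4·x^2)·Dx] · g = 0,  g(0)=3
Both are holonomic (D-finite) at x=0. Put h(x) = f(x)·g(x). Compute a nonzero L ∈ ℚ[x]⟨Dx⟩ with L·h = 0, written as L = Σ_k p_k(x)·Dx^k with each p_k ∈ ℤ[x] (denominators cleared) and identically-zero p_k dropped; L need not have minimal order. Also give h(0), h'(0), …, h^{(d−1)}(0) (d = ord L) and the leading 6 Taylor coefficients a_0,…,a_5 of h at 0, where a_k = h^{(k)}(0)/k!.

f: a_k = -1, -4, -8, -32/3, -32/3, -128/15, …
g: a_k = 3, 3, 15, 27, 87, 195, …
Sym-product of L_f,L_g gives L₀ (≤ ord 1).
L = (5 + 4·x - 16·x^2) + (-1 + x + 4·x^2)·Dx  (order 1).
h: a_k = -3, -15, -51, -143, -379, -4883/5, …
ICs: h(0) = -3.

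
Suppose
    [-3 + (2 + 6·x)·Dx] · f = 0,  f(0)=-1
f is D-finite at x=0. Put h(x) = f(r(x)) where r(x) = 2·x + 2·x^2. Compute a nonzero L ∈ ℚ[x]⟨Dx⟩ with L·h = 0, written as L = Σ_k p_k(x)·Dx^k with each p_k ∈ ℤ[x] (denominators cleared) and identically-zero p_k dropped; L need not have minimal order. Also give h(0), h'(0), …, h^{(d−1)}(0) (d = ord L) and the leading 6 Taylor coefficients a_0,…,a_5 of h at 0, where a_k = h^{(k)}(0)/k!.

f: a_k = -1, -3/2, 9/8, -27/16, 405/128, -1701/256, …
Change of var in L_f (x↦r) gives L₀.
L = (-3 - 6·x) + (1 + 6·x + 6·x^2)·Dx  (order 1).
h: a_k = -1, -3, 3/2, -9/2, 117/8, -405/8, …
ICs: h(0) = -1.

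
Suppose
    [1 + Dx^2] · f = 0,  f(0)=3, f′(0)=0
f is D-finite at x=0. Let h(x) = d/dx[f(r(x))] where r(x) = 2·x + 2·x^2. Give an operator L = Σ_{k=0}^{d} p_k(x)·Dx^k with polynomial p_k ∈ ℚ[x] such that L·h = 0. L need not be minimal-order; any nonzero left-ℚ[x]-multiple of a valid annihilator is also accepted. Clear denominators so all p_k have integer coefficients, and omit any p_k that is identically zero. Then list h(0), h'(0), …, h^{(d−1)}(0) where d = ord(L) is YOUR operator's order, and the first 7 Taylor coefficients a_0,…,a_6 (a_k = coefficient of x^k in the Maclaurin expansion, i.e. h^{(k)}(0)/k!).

f: a_k = 3, 0, -3/2, 0, 1/8, 0, -1/240, …
h₀=f(r): pull back L_f along r ⇒ L₀.
h₀' ⇒ L via d/dx closure of L₀.
L = (16 + 32·x + 96·x^2 + 128·x^3 + 64·x^4) + (-6 - 12·x)·Dx + (1 + 4·x + 4·x^2)·Dx^2  (order 2).
h: a_k = 0, -12, -36, -16, 40, 352/5, 224/5, …
ICs: h(0) = 0, h′(0) = -12.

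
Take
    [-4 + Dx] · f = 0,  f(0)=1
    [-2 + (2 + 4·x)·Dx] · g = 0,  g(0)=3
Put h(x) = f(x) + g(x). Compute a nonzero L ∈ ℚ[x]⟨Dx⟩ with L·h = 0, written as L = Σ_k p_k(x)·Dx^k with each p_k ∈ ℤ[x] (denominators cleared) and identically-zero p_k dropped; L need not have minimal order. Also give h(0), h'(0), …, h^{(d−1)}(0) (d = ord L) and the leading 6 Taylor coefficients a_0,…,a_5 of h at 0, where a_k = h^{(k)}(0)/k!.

L = (20 + 32·x) + (-17 - 64·x - 64·x^2)·Dx + (3 + 14·x + 16·x^2)·Dx^2  (order 2).
h: a_k = 4, 7, 13/2, 73/6, 211/24, 1339/120, …
ICs: h(0) = 4, h′(0) = 7.

f: a_k = 1, 4, 8, 32/3, 32/3, 128/15, …
g: a_k = 3, 3, -3/2, 3/2, -15/8, 21/8, …
h₀=f+g: left-lcm gives L₀, ord ≤ 2.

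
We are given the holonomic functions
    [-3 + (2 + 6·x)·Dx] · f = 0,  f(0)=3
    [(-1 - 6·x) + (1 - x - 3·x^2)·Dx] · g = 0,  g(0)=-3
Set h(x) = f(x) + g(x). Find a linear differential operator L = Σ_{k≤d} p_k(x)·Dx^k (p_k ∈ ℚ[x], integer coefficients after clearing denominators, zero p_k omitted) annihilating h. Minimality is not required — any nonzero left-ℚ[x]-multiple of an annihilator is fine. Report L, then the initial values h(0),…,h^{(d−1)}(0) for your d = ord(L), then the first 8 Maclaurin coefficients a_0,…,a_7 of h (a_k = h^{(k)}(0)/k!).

L = (57 + 297·x + 567·x^2 + 810·x^3) + (-41 - 246·x - 891·x^2 - 1998·x^3 - 2025·x^4)·Dx + (-2 + 38·x + 186·x^2 - 54·x^3 - 918·x^4 - 810·x^5)·Dx^2  (order 2).
h: a_k = 0, 3/2, -123/8, -255/16, -8511/128, -25617/256, -343911/1024, -1116735/2048, …
ICs: h(0) = 0, h′(0) = 3/2.

f: a_k = 3, 9/2, -27/8, 81/16, -1215/128, 5103/256, -45927/1024, 216513/2048, …
g: a_k = -3, -3, -12, -21, -57, -120, -291, -651, …
h₀=f+g: left-lcm gives L₀, ord ≤ 2.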